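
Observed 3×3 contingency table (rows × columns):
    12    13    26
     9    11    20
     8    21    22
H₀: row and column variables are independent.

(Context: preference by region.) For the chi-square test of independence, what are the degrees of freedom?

df = (r−1)(c−1) = (3−1)·(3−1) = 4

degrees of freedom = 4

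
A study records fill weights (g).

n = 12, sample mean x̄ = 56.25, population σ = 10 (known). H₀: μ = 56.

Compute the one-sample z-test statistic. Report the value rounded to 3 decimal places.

test statistic = 0.087

SE = σ/√n = 10/√12 = 2.8868
z = (x̄−μ₀)/SE = (56.25−56)/2.8868 = 0.0866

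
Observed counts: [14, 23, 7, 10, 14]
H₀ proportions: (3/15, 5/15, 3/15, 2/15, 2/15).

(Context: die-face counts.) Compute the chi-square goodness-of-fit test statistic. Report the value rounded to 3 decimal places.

test statistic = 6.000

n = 68; E_i = n·p_i = [13.60, 22.67, 13.60, 9.07, 9.07]
χ² = (14−13.60)²/13.60 + (23−22.67)²/22.67 + (7−13.60)²/13.60 + (10−9.07)²/9.07 + (14−9.07)²/9.07 = 6.0000
df = 4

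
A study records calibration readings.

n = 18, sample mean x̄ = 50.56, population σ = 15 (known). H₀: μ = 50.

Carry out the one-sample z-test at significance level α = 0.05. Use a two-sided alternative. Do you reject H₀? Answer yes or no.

reject H₀: no

SE = σ/√n = 15/√18 = 3.5355
z = (x̄−μ₀)/SE = (50.56−50)/3.5355 = 0.1584
p-value (two-sided) = 0.87415
At α=0.05: p ≥ α → fail to reject H₀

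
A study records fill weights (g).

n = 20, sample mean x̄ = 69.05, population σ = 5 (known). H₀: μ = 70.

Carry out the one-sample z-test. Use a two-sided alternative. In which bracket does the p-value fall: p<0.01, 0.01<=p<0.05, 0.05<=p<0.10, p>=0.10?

p-value bracket: p>=0.10

SE = σ/√n = 5/√20 = 1.1180
z = (x̄−μ₀)/SE = (69.05−70)/1.1180 = -0.8497
p-value (two-sided) = 0.39549
→ bracket: p>=0.10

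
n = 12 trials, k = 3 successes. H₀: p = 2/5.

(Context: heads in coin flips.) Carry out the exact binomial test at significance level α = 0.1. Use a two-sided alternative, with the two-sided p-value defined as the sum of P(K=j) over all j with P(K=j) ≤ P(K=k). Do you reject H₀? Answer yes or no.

Exact binomial: n=12, k=3, p₀=2/5=0.4000
P(X=j) = C(n,j)·p₀^j·(1−p₀)^(n−j); p = Σ P(X=j) over j with P(X=j) ≤ P(X=3)
p-value (two-sided) = 0.38355
At α=0.1: p ≥ α → fail to reject H₀

reject H₀: no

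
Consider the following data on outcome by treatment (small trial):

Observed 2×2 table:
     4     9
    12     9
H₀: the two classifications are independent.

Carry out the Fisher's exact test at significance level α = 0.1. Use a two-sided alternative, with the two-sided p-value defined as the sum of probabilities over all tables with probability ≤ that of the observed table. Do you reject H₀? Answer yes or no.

reject H₀: no

Margins: r₁=13, r₂=21, c₁=16, c₂=18, n=34
p_obs = C(13,4)·C(21,12)/C(34,16); sum pmf over tables with pmf ≤ p_obs
p-value (two-sided) = 0.17173
At α=0.1: p ≥ α → fail to reject H₀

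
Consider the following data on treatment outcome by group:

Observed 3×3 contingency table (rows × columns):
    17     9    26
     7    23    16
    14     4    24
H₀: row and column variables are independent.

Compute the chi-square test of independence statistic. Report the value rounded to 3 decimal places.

test statistic = 22.326

Row totals [52, 46, 42], col totals [38, 36, 66], n=140
χ² = (17−14.11)²/14.11 + (9−13.37)²/13.37 + (26−24.51)²/24.51 + (7−12.49)²/12.49 + (23−11.83)²/11.83 + (16−21.69)²/21.69 + (14−11.40)²/11.40 + (4−10.80)²/10.80 + (24−19.80)²/19.80 = 22.3262
df = 4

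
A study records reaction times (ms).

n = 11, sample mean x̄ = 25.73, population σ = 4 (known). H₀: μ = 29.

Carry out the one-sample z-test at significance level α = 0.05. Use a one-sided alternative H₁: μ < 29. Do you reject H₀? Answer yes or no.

reject H₀: yes

SE = σ/√n = 4/√11 = 1.2060
z = (x̄−μ₀)/SE = (25.73−29)/1.2060 = -2.7113
p-value (one-sided, H₁ less) = 0.00335
At α=0.05: p < α → reject H₀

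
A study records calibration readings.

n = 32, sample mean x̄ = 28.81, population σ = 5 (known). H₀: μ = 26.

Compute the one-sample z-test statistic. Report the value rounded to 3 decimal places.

test statistic = 3.179

SE = σ/√n = 5/√32 = 0.8839
z = (x̄−μ₀)/SE = (28.81−26)/0.8839 = 3.1792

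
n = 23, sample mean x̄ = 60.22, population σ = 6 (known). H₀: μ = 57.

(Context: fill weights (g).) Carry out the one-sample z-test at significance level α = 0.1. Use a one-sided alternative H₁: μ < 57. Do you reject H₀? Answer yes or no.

SE = σ/√n = 6/√23 = 1.2511
z = (x̄−μ₀)/SE = (60.22−57)/1.2511 = 2.5738
p-value (one-sided, H₁ less) = 0.99497
At α=0.1: p ≥ α → fail to reject H₀

reject H₀: no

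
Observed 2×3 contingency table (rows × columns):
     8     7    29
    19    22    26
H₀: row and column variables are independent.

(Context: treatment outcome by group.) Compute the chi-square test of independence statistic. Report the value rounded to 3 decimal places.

test statistic = 7.981

Row totals [44, 67], col totals [27, 29, 55], n=111
χ² = (8−10.70)²/10.70 + (7−11.50)²/11.50 + (29−21.80)²/21.80 + (19−16.30)²/16.30 + (22−17.50)²/17.50 + (26−33.20)²/33.20 = 7.9806
df = 2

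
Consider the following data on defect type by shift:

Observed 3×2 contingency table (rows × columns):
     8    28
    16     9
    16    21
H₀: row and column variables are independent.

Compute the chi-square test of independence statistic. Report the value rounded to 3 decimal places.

Row totals [36, 25, 37], col totals [40, 58], n=98
χ² = (8−14.69)²/14.69 + (28−21.31)²/21.31 + (16−10.20)²/10.20 + (9−14.80)²/14.80 + (16−15.10)²/15.10 + (21−21.90)²/21.90 = 10.8052
df = 2

test statistic = 10.805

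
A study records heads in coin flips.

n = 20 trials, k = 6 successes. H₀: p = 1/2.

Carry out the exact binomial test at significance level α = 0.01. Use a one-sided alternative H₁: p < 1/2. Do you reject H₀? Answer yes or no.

reject H₀: no

Exact binomial: n=20, k=6, p₀=1/2=0.5000
P(X≤6) from Σ C(n,i)·p₀^i·(1−p₀)^(n−i)
p-value (one-sided, H₁ less) = 0.05766
At α=0.01: p ≥ α → fail to reject H₀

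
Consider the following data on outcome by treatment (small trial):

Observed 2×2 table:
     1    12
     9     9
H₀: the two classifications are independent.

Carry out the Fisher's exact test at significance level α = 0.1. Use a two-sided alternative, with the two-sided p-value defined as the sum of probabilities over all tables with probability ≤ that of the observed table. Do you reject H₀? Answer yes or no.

reject H₀: yes

Margins: r₁=13, r₂=18, c₁=10, c₂=21, n=31
p_obs = C(13,1)·C(18,9)/C(31,10); sum pmf over tables with pmf ≤ p_obs
p-value (two-sided) = 0.01997
At α=0.1: p < α → reject H₀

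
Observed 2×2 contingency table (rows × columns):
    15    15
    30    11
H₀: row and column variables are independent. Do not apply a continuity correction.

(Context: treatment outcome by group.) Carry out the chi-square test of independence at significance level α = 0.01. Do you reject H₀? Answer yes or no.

reject H₀: no

Row totals [30, 41], col totals [45, 26], n=71
χ² = (15−19.01)²/19.01 + (15−10.99)²/10.99 + (30−25.99)²/25.99 + (11−15.01)²/15.01 = 4.0073
df = 1
p-value (upper-tail) = 0.04530
At α=0.01: p ≥ α → fail to reject H₀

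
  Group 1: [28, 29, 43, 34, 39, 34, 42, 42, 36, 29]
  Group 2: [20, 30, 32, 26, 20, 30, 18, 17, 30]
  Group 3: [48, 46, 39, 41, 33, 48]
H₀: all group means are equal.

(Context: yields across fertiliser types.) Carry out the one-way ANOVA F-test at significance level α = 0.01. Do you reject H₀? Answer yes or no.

reject H₀: yes

Group means [35.60, 24.78, 42.50], grand mean 33.360
SSB = Σnᵢ(x̄ᵢ−x̄)² = 1214.304; SSW = ΣΣ(x−x̄ᵢ)² = 763.456
MSB = 1214.304/2 = 607.1522; MSW = 763.456/22 = 34.7025
F = MSB/MSW = 17.4959
df = (2, 22)
p-value (upper-tail) = 0.00003
At α=0.01: p < α → reject H₀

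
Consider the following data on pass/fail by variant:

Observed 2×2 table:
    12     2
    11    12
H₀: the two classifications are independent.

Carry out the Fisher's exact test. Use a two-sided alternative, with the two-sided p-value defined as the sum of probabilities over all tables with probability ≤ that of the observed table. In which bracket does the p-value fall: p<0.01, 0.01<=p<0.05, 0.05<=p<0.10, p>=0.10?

p-value bracket: 0.01<=p<0.05

Margins: r₁=14, r₂=23, c₁=23, c₂=14, n=37
p_obs = C(14,12)·C(23,11)/C(37,23); sum pmf over tables with pmf ≤ p_obs
p-value (two-sided) = 0.03549
→ bracket: 0.01<=p<0.05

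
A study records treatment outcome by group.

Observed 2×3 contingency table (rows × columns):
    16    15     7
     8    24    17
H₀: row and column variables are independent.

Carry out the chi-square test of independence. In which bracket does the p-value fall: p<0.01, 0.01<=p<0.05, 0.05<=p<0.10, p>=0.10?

Row totals [38, 49], col totals [24, 39, 24], n=87
χ² = (16−10.48)²/10.48 + (15−17.03)²/17.03 + (7−10.48)²/10.48 + (8−13.52)²/13.52 + (24−21.97)²/21.97 + (17−13.52)²/13.52 = 7.6416
df = 2
p-value (upper-tail) = 0.02191
→ bracket: 0.01<=p<0.05

p-value bracket: 0.01<=p<0.05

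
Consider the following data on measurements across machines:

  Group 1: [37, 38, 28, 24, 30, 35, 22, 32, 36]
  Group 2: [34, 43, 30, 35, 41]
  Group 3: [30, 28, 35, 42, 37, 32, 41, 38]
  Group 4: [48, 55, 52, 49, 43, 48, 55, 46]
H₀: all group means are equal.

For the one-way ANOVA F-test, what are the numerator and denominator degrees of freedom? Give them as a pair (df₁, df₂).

degrees of freedom = [3, 26]

k = 4 groups, N = 30 total
df = (k−1, N−k) = (4−1, 30−4) = (3, 26)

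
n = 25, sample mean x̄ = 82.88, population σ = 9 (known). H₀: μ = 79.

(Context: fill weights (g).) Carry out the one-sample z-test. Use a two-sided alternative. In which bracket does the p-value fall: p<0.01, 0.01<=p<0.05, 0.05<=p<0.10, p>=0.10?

p-value bracket: 0.01<=p<0.05

SE = σ/√n = 9/√25 = 1.8000
z = (x̄−μ₀)/SE = (82.88−79)/1.8000 = 2.1556
p-value (two-sided) = 0.03112
→ bracket: 0.01<=p<0.05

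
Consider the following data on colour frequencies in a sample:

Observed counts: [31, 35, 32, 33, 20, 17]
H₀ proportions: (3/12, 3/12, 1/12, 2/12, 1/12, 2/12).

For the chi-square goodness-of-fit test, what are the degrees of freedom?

df = k − 1 = 6 − 1 = 5

degrees of freedom = 5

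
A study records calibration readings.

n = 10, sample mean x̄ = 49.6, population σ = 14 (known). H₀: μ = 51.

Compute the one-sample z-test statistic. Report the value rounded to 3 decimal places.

test statistic = -0.316

SE = σ/√n = 14/√10 = 4.4272
z = (x̄−μ₀)/SE = (49.6−51)/4.4272 = -0.3162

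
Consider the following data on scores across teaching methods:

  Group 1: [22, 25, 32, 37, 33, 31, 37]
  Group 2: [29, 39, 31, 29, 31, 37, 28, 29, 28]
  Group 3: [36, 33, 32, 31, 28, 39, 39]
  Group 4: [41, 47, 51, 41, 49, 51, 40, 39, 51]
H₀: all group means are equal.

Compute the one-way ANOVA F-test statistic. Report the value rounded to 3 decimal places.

Group means [31.00, 31.22, 34.00, 45.56], grand mean 35.812
SSB = Σnᵢ(x̄ᵢ−x̄)² = 1229.097; SSW = ΣΣ(x−x̄ᵢ)² = 645.778
MSB = 1229.097/3 = 409.6991; MSW = 645.778/28 = 23.0635
F = MSB/MSW = 17.7640
df = (3, 28)

test statistic = 17.764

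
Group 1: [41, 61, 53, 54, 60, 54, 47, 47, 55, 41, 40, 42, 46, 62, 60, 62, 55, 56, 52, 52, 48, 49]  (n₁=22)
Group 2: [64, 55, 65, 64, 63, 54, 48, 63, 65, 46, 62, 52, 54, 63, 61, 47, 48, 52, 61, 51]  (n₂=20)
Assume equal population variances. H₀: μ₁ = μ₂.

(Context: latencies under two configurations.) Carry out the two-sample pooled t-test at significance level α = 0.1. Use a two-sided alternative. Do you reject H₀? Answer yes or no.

x̄₁=51.682, s₁=7.060, n₁=22
x̄₂=56.900, s₂=6.813, n₂=20
s_p² = [21·7.060² + 19·6.813²]/40 = 48.2143
SE = √(s_p²·(1/22+1/20)) = 2.1453
t = (51.682−56.900)/2.1453 = -2.4324
df = 40
p-value (two-sided) = 0.01957
At α=0.1: p < α → reject H₀

reject H₀: yes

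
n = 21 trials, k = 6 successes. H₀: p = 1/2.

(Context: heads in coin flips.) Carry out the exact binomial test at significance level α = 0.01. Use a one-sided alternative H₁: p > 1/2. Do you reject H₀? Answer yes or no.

reject H₀: no

Exact binomial: n=21, k=6, p₀=1/2=0.5000
P(X≥6) from Σ C(n,i)·p₀^i·(1−p₀)^(n−i)
p-value (one-sided, H₁ greater) = 0.98670
At α=0.01: p ≥ α → fail to reject H₀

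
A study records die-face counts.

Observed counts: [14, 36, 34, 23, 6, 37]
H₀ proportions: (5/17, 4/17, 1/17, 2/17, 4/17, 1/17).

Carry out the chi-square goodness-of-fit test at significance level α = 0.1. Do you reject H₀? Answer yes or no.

n = 150; E_i = n·p_i = [44.12, 35.29, 8.82, 17.65, 35.29, 8.82]
χ² = (14−44.12)²/44.12 + (36−35.29)²/35.29 + (34−8.82)²/8.82 + (23−17.65)²/17.65 + (6−35.29)²/35.29 + (37−8.82)²/8.82 = 208.3260
df = 5
p-value (upper-tail) = 0.00000
At α=0.1: p < α → reject H₀

reject H₀: yes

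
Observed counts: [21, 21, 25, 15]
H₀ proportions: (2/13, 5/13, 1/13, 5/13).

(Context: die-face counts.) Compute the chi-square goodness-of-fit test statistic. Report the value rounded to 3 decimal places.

test statistic = 73.160

n = 82; E_i = n·p_i = [12.62, 31.54, 6.31, 31.54]
χ² = (21−12.62)²/12.62 + (21−31.54)²/31.54 + (25−6.31)²/6.31 + (15−31.54)²/31.54 = 73.1598
df = 3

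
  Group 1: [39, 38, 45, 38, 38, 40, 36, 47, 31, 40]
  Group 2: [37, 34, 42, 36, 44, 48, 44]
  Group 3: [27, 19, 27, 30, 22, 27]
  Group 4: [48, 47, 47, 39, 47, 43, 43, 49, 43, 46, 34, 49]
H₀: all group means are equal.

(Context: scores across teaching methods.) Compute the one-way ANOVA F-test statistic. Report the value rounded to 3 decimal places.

test statistic = 24.577

Group means [39.20, 40.71, 25.33, 44.58], grand mean 38.971
SSB = Σnᵢ(x̄ᵢ−x̄)² = 1515.693; SSW = ΣΣ(x−x̄ᵢ)² = 637.279
MSB = 1515.693/3 = 505.2310; MSW = 637.279/31 = 20.5574
F = MSB/MSW = 24.5766
df = (3, 31)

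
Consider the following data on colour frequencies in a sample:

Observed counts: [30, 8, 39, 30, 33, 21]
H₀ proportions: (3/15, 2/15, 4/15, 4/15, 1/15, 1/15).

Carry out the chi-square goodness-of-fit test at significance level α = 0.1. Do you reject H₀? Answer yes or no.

reject H₀: yes

n = 161; E_i = n·p_i = [32.20, 21.47, 42.93, 42.93, 10.73, 10.73]
χ² = (30−32.20)²/32.20 + (8−21.47)²/21.47 + (39−42.93)²/42.93 + (30−42.93)²/42.93 + (33−10.73)²/10.73 + (21−10.73)²/10.73 = 68.8680
df = 5
p-value (upper-tail) = 0.00000
At α=0.1: p < α → reject H₀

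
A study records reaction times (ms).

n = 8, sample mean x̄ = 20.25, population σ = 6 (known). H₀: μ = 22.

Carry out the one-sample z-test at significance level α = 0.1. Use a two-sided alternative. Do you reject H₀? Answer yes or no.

reject H₀: no

SE = σ/√n = 6/√8 = 2.1213
z = (x̄−μ₀)/SE = (20.25−22)/2.1213 = -0.8250
p-value (two-sided) = 0.40940
At α=0.1: p ≥ α → fail to reject H₀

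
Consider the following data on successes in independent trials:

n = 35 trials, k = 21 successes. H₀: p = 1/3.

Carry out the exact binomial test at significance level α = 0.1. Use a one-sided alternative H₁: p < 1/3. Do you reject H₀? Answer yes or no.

reject H₀: no

Exact binomial: n=35, k=21, p₀=1/3=0.3333
P(X≤21) from Σ C(n,i)·p₀^i·(1−p₀)^(n−i)
p-value (one-sided, H₁ less) = 0.99967
At α=0.1: p ≥ α → fail to reject H₀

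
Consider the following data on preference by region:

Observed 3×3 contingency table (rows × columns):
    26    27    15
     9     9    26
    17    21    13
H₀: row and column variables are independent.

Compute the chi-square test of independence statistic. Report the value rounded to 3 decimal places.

Row totals [68, 44, 51], col totals [52, 57, 54], n=163
χ² = (26−21.69)²/21.69 + (27−23.78)²/23.78 + (15−22.53)²/22.53 + (9−14.04)²/14.04 + (9−15.39)²/15.39 + (26−14.58)²/14.58 + (17−16.27)²/16.27 + (21−17.83)²/17.83 + (13−16.90)²/16.90 = 18.7099
df = 4

test statistic = 18.710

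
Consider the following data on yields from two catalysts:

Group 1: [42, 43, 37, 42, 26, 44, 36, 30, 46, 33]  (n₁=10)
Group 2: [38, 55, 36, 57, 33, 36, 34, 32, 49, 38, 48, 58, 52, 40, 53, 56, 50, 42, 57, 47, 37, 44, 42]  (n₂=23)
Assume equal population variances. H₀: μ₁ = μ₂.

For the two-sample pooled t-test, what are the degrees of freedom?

df = n₁ + n₂ − 2 = 10 + 23 − 2 = 31

degrees of freedom = 31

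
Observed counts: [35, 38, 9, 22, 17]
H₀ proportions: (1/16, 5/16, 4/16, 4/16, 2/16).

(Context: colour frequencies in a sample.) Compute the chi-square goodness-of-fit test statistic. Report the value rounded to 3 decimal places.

n = 121; E_i = n·p_i = [7.56, 37.81, 30.25, 30.25, 15.12]
χ² = (35−7.56)²/7.56 + (38−37.81)²/37.81 + (9−30.25)²/30.25 + (22−30.25)²/30.25 + (17−15.12)²/15.12 = 116.9570
df = 4

test statistic = 116.957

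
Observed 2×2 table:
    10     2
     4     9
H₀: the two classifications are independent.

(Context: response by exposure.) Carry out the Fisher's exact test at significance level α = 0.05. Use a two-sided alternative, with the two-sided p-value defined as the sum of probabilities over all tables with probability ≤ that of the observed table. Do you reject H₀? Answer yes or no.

reject H₀: yes

Margins: r₁=12, r₂=13, c₁=14, c₂=11, n=25
p_obs = C(12,10)·C(13,4)/C(25,14); sum pmf over tables with pmf ≤ p_obs
p-value (two-sided) = 0.01542
At α=0.05: p < α → reject H₀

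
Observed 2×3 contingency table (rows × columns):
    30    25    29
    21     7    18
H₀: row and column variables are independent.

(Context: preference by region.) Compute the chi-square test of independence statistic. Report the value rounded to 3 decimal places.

test statistic = 3.477

Row totals [84, 46], col totals [51, 32, 47], n=130
χ² = (30−32.95)²/32.95 + (25−20.68)²/20.68 + (29−30.37)²/30.37 + (21−18.05)²/18.05 + (7−11.32)²/11.32 + (18−16.63)²/16.63 = 3.4771
df = 2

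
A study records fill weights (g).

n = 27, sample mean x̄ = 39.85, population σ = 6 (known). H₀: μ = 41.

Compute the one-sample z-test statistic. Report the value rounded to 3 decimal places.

test statistic = -0.996

SE = σ/√n = 6/√27 = 1.1547
z = (x̄−μ₀)/SE = (39.85−41)/1.1547 = -0.9959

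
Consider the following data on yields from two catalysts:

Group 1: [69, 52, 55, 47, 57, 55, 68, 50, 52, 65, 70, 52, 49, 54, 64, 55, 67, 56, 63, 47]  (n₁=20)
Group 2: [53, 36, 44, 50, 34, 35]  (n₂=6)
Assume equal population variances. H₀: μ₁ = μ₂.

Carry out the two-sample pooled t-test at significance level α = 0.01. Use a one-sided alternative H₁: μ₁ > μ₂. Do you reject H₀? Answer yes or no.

x̄₁=57.350, s₁=7.576, n₁=20
x̄₂=42.000, s₂=8.222, n₂=6
s_p² = [19·7.576² + 5·8.222²]/24 = 59.5229
SE = √(s_p²·(1/20+1/6)) = 3.5912
t = (57.350−42.000)/3.5912 = 4.2744
df = 24
p-value (one-sided, H₁ greater) = 0.00013
At α=0.01: p < α → reject H₀

reject H₀: yes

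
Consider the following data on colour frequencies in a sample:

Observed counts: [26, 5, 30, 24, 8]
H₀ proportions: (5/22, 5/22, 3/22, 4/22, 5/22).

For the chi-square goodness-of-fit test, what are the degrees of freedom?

df = k − 1 = 5 − 1 = 4

degrees of freedom = 4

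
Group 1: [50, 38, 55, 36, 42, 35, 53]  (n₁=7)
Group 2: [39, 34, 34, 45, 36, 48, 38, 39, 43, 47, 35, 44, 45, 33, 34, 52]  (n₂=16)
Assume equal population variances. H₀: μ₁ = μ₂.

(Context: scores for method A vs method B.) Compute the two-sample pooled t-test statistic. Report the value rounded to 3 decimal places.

test statistic = 1.232

x̄₁=44.143, s₁=8.395, n₁=7
x̄₂=40.375, s₂=5.965, n₂=16
s_p² = [6·8.395² + 15·5.965²]/21 = 45.5527
SE = √(s_p²·(1/7+1/16)) = 3.0585
t = (44.143−40.375)/3.0585 = 1.2319
df = 21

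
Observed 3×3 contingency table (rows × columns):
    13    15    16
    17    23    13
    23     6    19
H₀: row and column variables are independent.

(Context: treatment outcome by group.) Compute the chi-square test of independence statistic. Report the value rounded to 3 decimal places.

Row totals [44, 53, 48], col totals [53, 44, 48], n=145
χ² = (13−16.08)²/16.08 + (15−13.35)²/13.35 + (16−14.57)²/14.57 + (17−19.37)²/19.37 + (23−16.08)²/16.08 + (13−17.54)²/17.54 + (23−17.54)²/17.54 + (6−14.57)²/14.57 + (19−15.89)²/15.89 = 12.7207
df = 4

test statistic = 12.721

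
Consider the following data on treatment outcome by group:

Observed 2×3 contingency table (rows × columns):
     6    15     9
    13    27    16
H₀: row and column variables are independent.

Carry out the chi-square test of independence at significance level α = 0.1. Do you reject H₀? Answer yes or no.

Row totals [30, 56], col totals [19, 42, 25], n=86
χ² = (6−6.63)²/6.63 + (15−14.65)²/14.65 + (9−8.72)²/8.72 + (13−12.37)²/12.37 + (27−27.35)²/27.35 + (16−16.28)²/16.28 = 0.1178
df = 2
p-value (upper-tail) = 0.94279
At α=0.1: p ≥ α → fail to reject H₀

reject H₀: no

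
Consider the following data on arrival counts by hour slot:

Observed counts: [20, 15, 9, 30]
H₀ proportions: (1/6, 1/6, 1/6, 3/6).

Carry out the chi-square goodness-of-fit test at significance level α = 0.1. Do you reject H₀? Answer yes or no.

reject H₀: yes

n = 74; E_i = n·p_i = [12.33, 12.33, 12.33, 37.00]
χ² = (20−12.33)²/12.33 + (15−12.33)²/12.33 + (9−12.33)²/12.33 + (30−37.00)²/37.00 = 7.5676
df = 3
p-value (upper-tail) = 0.05585
At α=0.1: p < α → reject H₀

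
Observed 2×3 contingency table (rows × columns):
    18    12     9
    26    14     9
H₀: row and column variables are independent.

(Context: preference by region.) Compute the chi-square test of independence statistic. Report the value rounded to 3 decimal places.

Row totals [39, 49], col totals [44, 26, 18], n=88
χ² = (18−19.50)²/19.50 + (12−11.52)²/11.52 + (9−7.98)²/7.98 + (26−24.50)²/24.50 + (14−14.48)²/14.48 + (9−10.02)²/10.02 = 0.4782
df = 2

test statistic = 0.478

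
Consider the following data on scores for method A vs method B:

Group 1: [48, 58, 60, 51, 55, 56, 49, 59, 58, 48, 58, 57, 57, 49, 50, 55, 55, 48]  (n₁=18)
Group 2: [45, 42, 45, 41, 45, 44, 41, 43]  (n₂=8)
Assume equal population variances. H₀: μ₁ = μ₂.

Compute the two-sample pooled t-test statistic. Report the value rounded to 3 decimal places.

test statistic = 6.702

x̄₁=53.944, s₁=4.318, n₁=18
x̄₂=43.250, s₂=1.753, n₂=8
s_p² = [17·4.318² + 7·1.753²]/24 = 14.1019
SE = √(s_p²·(1/18+1/8)) = 1.5957
t = (53.944−43.250)/1.5957 = 6.7022
df = 24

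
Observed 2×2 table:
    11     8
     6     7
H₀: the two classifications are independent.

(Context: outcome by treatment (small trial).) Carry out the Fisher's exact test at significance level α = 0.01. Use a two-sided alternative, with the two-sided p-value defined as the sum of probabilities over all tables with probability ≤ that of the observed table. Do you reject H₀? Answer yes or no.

reject H₀: no

Margins: r₁=19, r₂=13, c₁=17, c₂=15, n=32
p_obs = C(19,11)·C(13,6)/C(32,17); sum pmf over tables with pmf ≤ p_obs
p-value (two-sided) = 0.71979
At α=0.01: p ≥ α → fail to reject H₀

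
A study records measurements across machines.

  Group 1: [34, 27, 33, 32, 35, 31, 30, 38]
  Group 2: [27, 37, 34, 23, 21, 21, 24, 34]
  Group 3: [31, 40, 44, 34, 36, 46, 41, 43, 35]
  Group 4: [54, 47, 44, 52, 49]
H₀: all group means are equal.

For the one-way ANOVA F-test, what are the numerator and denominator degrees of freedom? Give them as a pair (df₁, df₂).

k = 4 groups, N = 30 total
df = (k−1, N−k) = (4−1, 30−4) = (3, 26)

degrees of freedom = [3, 26]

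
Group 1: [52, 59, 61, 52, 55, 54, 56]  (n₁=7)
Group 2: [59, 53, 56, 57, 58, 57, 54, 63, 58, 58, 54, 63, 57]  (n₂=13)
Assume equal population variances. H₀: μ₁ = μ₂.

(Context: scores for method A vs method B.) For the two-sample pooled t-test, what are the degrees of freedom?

df = n₁ + n₂ − 2 = 7 + 13 − 2 = 18

degrees of freedom = 18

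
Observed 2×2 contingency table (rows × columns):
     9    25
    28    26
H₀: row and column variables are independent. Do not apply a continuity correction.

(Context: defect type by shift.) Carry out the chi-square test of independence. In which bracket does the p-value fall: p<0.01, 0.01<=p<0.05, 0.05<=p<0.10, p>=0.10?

Row totals [34, 54], col totals [37, 51], n=88
χ² = (9−14.30)²/14.30 + (25−19.70)²/19.70 + (28−22.70)²/22.70 + (26−31.30)²/31.30 = 5.5158
df = 1
p-value (upper-tail) = 0.01885
→ bracket: 0.01<=p<0.05

p-value bracket: 0.01<=p<0.05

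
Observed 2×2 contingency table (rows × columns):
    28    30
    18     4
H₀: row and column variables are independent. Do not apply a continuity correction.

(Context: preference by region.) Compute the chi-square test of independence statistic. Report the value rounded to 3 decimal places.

Row totals [58, 22], col totals [46, 34], n=80
χ² = (28−33.35)²/33.35 + (30−24.65)²/24.65 + (18−12.65)²/12.65 + (4−9.35)²/9.35 = 7.3433
df = 1

test statistic = 7.343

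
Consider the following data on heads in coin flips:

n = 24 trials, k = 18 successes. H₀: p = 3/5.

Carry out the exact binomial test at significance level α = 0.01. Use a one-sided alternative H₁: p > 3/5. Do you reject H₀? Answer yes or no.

Exact binomial: n=24, k=18, p₀=3/5=0.6000
P(X≥18) from Σ C(n,i)·p₀^i·(1−p₀)^(n−i)
p-value (one-sided, H₁ greater) = 0.09596
At α=0.01: p ≥ α → fail to reject H₀

reject H₀: no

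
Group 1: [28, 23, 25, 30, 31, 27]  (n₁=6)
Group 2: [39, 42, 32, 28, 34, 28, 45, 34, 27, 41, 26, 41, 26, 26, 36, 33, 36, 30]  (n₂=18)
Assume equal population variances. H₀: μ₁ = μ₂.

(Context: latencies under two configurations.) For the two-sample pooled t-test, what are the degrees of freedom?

degrees of freedom = 22

df = n₁ + n₂ − 2 = 6 + 18 − 2 = 22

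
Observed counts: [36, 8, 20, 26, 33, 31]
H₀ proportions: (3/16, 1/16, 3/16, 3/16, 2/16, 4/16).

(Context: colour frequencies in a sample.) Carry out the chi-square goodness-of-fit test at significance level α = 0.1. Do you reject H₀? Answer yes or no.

reject H₀: yes

n = 154; E_i = n·p_i = [28.88, 9.62, 28.88, 28.88, 19.25, 38.50]
χ² = (36−28.88)²/28.88 + (8−9.62)²/9.62 + (20−28.88)²/28.88 + (26−28.88)²/28.88 + (33−19.25)²/19.25 + (31−38.50)²/38.50 = 16.3290
df = 5
p-value (upper-tail) = 0.00596
At α=0.1: p < α → reject H₀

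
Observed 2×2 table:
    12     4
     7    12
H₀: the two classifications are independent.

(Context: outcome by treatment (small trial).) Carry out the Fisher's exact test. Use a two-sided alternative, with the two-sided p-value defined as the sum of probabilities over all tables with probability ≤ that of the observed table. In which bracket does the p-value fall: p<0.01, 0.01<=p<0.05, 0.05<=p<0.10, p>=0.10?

p-value bracket: 0.01<=p<0.05

Margins: r₁=16, r₂=19, c₁=19, c₂=16, n=35
p_obs = C(16,12)·C(19,7)/C(35,19); sum pmf over tables with pmf ≤ p_obs
p-value (two-sided) = 0.04108
→ bracket: 0.01<=p<0.05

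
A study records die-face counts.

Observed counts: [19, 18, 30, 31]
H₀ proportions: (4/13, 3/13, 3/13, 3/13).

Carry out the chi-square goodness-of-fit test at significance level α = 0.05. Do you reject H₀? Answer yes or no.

n = 98; E_i = n·p_i = [30.15, 22.62, 22.62, 22.62]
χ² = (19−30.15)²/30.15 + (18−22.62)²/22.62 + (30−22.62)²/22.62 + (31−22.62)²/22.62 = 10.5876
df = 3
p-value (upper-tail) = 0.01418
At α=0.05: p < α → reject H₀

reject H₀: yes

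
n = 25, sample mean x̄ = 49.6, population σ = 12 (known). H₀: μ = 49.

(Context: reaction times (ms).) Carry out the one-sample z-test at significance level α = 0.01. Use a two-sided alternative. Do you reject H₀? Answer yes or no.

reject H₀: no

SE = σ/√n = 12/√25 = 2.4000
z = (x̄−μ₀)/SE = (49.6−49)/2.4000 = 0.2500
p-value (two-sided) = 0.80259
At α=0.01: p ≥ α → fail to reject H₀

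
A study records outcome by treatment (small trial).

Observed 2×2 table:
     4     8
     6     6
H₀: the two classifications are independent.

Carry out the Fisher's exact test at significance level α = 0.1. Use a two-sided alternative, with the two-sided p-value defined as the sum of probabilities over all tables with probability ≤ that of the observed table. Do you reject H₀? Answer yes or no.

Margins: r₁=12, r₂=12, c₁=10, c₂=14, n=24
p_obs = C(12,4)·C(12,6)/C(24,10); sum pmf over tables with pmf ≤ p_obs
p-value (two-sided) = 0.68017
At α=0.1: p ≥ α → fail to reject H₀

reject H₀: no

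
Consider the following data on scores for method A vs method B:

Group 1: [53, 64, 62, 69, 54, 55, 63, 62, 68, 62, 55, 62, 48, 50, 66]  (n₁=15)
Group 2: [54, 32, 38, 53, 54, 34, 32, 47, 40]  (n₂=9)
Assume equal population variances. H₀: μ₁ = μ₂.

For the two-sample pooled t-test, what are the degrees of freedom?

df = n₁ + n₂ − 2 = 15 + 9 − 2 = 22

degrees of freedom = 22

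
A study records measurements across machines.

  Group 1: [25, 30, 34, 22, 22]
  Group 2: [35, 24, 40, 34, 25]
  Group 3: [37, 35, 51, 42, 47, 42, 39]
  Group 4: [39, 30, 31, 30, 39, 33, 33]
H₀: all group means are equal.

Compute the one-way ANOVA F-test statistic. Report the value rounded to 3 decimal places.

test statistic = 8.442

Group means [26.60, 31.60, 41.86, 33.57], grand mean 34.125
SSB = Σnᵢ(x̄ᵢ−x̄)² = 735.654; SSW = ΣΣ(x−x̄ᵢ)² = 580.971
MSB = 735.654/3 = 245.2179; MSW = 580.971/20 = 29.0486
F = MSB/MSW = 8.4416
df = (3, 20)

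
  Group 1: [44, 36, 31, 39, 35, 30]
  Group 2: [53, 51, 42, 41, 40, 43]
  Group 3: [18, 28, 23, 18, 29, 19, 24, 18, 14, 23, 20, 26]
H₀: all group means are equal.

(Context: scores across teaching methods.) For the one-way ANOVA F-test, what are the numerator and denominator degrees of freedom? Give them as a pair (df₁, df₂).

degrees of freedom = [2, 21]

k = 3 groups, N = 24 total
df = (k−1, N−k) = (3−1, 24−3) = (2, 21)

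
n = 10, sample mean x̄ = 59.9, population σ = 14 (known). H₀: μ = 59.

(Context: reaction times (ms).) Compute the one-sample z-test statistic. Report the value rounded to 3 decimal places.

SE = σ/√n = 14/√10 = 4.4272
z = (x̄−μ₀)/SE = (59.9−59)/4.4272 = 0.2033

test statistic = 0.203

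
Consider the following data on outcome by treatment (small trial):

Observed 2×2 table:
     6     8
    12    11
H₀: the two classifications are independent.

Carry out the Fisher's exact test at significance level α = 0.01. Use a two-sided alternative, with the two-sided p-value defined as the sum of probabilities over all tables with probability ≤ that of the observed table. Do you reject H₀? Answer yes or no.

reject H₀: no

Margins: r₁=14, r₂=23, c₁=18, c₂=19, n=37
p_obs = C(14,6)·C(23,12)/C(37,18); sum pmf over tables with pmf ≤ p_obs
p-value (two-sided) = 0.73743
At α=0.01: p ≥ α → fail to reject H₀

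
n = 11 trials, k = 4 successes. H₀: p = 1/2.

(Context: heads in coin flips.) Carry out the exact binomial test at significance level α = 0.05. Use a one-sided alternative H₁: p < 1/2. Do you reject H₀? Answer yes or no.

Exact binomial: n=11, k=4, p₀=1/2=0.5000
P(X≤4) from Σ C(n,i)·p₀^i·(1−p₀)^(n−i)
p-value (one-sided, H₁ less) = 0.27441
At α=0.05: p ≥ α → fail to reject H₀

reject H₀: no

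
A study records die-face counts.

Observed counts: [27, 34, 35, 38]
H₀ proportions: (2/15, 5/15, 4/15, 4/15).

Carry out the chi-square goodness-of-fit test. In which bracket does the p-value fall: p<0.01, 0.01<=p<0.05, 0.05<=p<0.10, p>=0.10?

n = 134; E_i = n·p_i = [17.87, 44.67, 35.73, 35.73]
χ² = (27−17.87)²/17.87 + (34−44.67)²/44.67 + (35−35.73)²/35.73 + (38−35.73)²/35.73 = 7.3750
df = 3
p-value (upper-tail) = 0.06086
→ bracket: 0.05<=p<0.10

p-value bracket: 0.05<=p<0.10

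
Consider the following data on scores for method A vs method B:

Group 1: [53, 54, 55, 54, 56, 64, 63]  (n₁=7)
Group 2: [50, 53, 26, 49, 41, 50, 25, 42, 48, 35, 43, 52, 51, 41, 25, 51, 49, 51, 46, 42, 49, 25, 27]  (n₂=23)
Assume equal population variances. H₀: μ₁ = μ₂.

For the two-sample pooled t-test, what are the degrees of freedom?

df = n₁ + n₂ − 2 = 7 + 23 − 2 = 28

degrees of freedom = 28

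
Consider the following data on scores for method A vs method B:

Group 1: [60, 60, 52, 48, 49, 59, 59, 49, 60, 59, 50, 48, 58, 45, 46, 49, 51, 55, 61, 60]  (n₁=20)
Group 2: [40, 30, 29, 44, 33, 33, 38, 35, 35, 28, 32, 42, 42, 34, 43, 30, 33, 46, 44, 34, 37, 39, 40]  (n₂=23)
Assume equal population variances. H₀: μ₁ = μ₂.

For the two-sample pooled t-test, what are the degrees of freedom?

df = n₁ + n₂ − 2 = 20 + 23 − 2 = 41

degrees of freedom = 41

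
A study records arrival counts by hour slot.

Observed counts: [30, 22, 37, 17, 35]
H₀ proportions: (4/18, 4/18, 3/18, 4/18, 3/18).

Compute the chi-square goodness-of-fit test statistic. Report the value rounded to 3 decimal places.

n = 141; E_i = n·p_i = [31.33, 31.33, 23.50, 31.33, 23.50]
χ² = (30−31.33)²/31.33 + (22−31.33)²/31.33 + (37−23.50)²/23.50 + (17−31.33)²/31.33 + (35−23.50)²/23.50 = 22.7766
df = 4

test statistic = 22.777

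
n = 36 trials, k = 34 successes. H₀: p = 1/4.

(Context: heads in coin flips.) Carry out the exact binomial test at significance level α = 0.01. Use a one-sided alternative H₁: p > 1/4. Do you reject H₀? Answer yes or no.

reject H₀: yes

Exact binomial: n=36, k=34, p₀=1/4=0.2500
P(X≥34) from Σ C(n,i)·p₀^i·(1−p₀)^(n−i)
p-value (one-sided, H₁ greater) = 0.00000
At α=0.01: p < α → reject H₀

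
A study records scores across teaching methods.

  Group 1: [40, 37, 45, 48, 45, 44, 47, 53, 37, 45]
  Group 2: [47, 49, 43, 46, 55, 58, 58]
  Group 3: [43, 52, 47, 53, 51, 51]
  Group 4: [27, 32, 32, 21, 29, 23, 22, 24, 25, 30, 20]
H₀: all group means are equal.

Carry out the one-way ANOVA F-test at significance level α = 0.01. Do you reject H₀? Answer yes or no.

reject H₀: yes

Group means [44.10, 50.86, 49.50, 25.91], grand mean 40.559
SSB = Σnᵢ(x̄ᵢ−x̄)² = 3708.216; SSW = ΣΣ(x−x̄ᵢ)² = 706.166
MSB = 3708.216/3 = 1236.0720; MSW = 706.166/30 = 23.5389
F = MSB/MSW = 52.5119
df = (3, 30)
p-value (upper-tail) = 0.00000
At α=0.01: p < α → reject H₀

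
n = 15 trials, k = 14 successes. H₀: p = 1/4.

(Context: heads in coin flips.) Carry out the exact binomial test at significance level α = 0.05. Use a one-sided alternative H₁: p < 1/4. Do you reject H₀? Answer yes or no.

Exact binomial: n=15, k=14, p₀=1/4=0.2500
P(X≤14) from Σ C(n,i)·p₀^i·(1−p₀)^(n−i)
p-value (one-sided, H₁ less) = 1.00000
At α=0.05: p ≥ α → fail to reject H₀

reject H₀: no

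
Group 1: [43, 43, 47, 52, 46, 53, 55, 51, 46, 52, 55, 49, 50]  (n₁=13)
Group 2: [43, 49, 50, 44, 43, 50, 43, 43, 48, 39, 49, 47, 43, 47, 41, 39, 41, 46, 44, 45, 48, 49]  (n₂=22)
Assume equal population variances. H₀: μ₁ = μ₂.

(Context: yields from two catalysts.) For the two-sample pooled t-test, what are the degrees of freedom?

degrees of freedom = 33

df = n₁ + n₂ − 2 = 13 + 22 − 2 = 33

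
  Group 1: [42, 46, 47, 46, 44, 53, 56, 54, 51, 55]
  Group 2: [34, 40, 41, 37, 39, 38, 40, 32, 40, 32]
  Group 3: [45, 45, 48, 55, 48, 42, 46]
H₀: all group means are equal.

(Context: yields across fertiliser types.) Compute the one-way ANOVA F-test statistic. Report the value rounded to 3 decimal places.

test statistic = 22.331

Group means [49.40, 37.30, 47.00], grand mean 44.296
SSB = Σnᵢ(x̄ᵢ−x̄)² = 801.130; SSW = ΣΣ(x−x̄ᵢ)² = 430.500
MSB = 801.130/2 = 400.5648; MSW = 430.500/24 = 17.9375
F = MSB/MSW = 22.3311
df = (2, 24)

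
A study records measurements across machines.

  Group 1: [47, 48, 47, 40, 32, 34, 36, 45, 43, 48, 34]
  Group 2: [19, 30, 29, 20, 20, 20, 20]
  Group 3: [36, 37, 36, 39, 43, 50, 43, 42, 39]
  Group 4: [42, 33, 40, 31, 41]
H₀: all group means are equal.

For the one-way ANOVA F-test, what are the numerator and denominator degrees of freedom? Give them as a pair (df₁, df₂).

degrees of freedom = [3, 28]

k = 4 groups, N = 32 total
df = (k−1, N−k) = (4−1, 32−4) = (3, 28)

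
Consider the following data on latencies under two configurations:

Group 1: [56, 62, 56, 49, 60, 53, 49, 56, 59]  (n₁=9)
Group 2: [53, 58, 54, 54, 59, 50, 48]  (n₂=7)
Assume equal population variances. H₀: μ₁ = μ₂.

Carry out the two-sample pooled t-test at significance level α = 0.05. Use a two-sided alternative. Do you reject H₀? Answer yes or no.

reject H₀: no

x̄₁=55.556, s₁=4.558, n₁=9
x̄₂=53.714, s₂=3.946, n₂=7
s_p² = [8·4.558² + 6·3.946²]/14 = 18.5465
SE = √(s_p²·(1/9+1/7)) = 2.1703
t = (55.556−53.714)/2.1703 = 0.8484
df = 14
p-value (two-sided) = 0.41049
At α=0.05: p ≥ α → fail to reject H₀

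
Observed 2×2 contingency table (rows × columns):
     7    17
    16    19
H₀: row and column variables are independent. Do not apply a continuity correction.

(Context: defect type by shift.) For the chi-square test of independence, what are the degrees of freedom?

df = (r−1)(c−1) = (2−1)·(2−1) = 1

degrees of freedom = 1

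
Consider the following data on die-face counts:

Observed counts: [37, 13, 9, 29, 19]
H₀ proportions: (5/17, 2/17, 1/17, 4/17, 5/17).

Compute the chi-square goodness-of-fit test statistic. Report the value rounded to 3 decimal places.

n = 107; E_i = n·p_i = [31.47, 12.59, 6.29, 25.18, 31.47]
χ² = (37−31.47)²/31.47 + (13−12.59)²/12.59 + (9−6.29)²/6.29 + (29−25.18)²/25.18 + (19−31.47)²/31.47 = 7.6706
df = 4

test statistic = 7.671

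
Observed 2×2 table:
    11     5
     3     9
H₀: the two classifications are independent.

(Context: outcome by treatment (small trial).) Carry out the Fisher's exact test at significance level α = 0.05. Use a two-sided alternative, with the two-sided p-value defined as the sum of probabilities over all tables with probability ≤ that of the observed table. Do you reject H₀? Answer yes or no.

Margins: r₁=16, r₂=12, c₁=14, c₂=14, n=28
p_obs = C(16,11)·C(12,3)/C(28,14); sum pmf over tables with pmf ≤ p_obs
p-value (two-sided) = 0.05424
At α=0.05: p ≥ α → fail to reject H₀

reject H₀: no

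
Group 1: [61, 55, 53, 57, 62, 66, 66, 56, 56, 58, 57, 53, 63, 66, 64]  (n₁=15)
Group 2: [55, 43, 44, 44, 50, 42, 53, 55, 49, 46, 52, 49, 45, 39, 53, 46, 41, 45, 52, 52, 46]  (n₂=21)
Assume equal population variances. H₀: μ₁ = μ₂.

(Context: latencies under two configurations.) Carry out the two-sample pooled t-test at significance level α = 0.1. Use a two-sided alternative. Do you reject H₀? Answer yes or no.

reject H₀: yes

x̄₁=59.533, s₁=4.719, n₁=15
x̄₂=47.667, s₂=4.757, n₂=21
s_p² = [14·4.719² + 20·4.757²]/34 = 22.4824
SE = √(s_p²·(1/15+1/21)) = 1.6029
t = (59.533−47.667)/1.6029 = 7.4031
df = 34
p-value (two-sided) = 0.00000
At α=0.1: p < α → reject H₀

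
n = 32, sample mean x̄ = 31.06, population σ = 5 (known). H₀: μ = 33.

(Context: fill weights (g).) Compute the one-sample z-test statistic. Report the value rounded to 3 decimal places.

SE = σ/√n = 5/√32 = 0.8839
z = (x̄−μ₀)/SE = (31.06−33)/0.8839 = -2.1949

test statistic = -2.195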